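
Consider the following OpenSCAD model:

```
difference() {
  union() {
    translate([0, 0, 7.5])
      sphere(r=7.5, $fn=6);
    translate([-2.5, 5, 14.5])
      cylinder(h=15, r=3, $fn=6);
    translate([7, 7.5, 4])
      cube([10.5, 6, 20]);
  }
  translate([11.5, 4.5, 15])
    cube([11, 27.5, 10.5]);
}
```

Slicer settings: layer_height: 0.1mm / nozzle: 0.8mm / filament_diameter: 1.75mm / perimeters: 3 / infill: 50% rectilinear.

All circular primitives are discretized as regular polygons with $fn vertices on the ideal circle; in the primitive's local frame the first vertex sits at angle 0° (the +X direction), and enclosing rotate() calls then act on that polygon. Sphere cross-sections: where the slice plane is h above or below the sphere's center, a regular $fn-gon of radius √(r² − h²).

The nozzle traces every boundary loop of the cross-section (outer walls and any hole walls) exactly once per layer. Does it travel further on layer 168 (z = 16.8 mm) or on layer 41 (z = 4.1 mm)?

layer 41 (z = 4.1 mm)

Layer 168 (z = 16.8): the sphere does not reach this height (|z−center|=9.300 > r=7.5); the cylinder at (-2.5, 5): section is a regular 6-gon, circumradius r=3 (perimeter = 2·6·3.000·sin(180°/6) = 18.00 mm); the cube at (7, 7.5) (footprint 10.5×6) is included at this height (perimeter 33.00 mm); Taking the union: the 2 present regions are separate (no shared area or edge), so areas and boundary lengths simply add and each stays a separate island — boundary = 51.00 mm; the 11×27.5 cube at (11.5, 4.5) contributes its full rectangle (perimeter 77.00 mm); After the difference (first − rest): starting from the result so far, the 11×27.5 cube at (11.5, 4.5) partially overlaps it — only the 36.00 mm² overlap (of its 302.50 mm²) is removed, clipping the outline — boundary = 39.00 mm. So its perimeter = 39.00 mm. Layer 41 (z = 4.1): the sphere: section is a regular 6-gon, circumradius = √(r²−h²) = √(7.5²−3.4²) = 6.685 (perimeter = 2·6·6.685·sin(180°/6) = 40.11 mm); the cylinder at (-2.5, 5) is not intersected at this z (z outside [14.5, 29.5]); the 10.5×6 cube at (7, 7.5) contributes its full rectangle (perimeter 33.00 mm); Taking the union: the 2 present regions are separate (no shared area or edge), so areas and boundary lengths simply add and each stays a separate island — boundary = 73.11 mm; the cube at (11.5, 4.5) is absent (z outside [15, 25.5]); Subtracting the remaining from the first: none of the subtracted shapes is present at this height, so the result so far is unchanged — boundary = 73.11 mm. So its perimeter = 73.11 mm. Layer 41 is larger (73.11 vs 39.00 mm).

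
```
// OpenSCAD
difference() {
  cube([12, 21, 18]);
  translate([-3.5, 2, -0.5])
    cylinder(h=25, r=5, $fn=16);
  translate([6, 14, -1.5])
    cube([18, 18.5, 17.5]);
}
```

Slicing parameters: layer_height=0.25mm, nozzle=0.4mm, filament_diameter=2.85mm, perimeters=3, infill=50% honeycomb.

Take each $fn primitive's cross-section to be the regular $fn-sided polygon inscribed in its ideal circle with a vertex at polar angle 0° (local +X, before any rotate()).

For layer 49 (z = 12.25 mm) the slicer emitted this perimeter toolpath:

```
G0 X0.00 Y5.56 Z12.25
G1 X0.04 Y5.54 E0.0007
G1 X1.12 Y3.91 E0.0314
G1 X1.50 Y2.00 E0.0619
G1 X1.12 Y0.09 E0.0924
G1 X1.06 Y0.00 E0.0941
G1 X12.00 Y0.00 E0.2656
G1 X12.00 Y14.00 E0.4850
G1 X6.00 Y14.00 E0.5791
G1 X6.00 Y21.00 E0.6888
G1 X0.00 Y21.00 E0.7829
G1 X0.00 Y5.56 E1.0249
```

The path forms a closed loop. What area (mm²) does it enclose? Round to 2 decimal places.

Apply the shoelace formula to the sequence of (X, Y) vertices; enclosed area = 203.95 mm².

203.95 mm²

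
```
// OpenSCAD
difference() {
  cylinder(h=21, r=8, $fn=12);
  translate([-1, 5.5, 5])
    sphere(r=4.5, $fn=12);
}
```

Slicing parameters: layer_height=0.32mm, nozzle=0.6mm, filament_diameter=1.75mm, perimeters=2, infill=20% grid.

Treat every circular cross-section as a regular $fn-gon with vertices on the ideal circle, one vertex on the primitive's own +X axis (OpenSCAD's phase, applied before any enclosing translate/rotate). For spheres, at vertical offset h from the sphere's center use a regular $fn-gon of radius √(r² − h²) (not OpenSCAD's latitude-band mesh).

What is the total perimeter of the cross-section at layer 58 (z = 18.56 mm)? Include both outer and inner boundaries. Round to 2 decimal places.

49.69 mm

At z = 18.56 mm: the cylinder: section is a regular 12-gon, circumradius r=8 (perimeter = 2·12·8.000·sin(180°/12) = 49.69 mm); the sphere at (-1, 5.5) is absent (|z−center|=13.560 > r=4.5); After the difference (first − rest): none of the subtracted shapes is present at this height, so the r=8 cylinder is unchanged — boundary = 49.69 mm. Overall, the cross-section is a single solid region. Total boundary length (outer) = 49.69 mm.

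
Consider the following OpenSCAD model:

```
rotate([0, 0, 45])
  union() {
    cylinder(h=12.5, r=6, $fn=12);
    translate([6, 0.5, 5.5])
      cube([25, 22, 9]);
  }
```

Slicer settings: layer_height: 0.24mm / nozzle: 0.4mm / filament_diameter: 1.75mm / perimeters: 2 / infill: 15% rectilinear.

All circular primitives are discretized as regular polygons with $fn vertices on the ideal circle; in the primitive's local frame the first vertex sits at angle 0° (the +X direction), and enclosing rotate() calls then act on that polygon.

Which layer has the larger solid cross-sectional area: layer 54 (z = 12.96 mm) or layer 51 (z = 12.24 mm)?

Layer 54 (z = 12.96): the cylinder does not reach this height (z outside [0, 12.5]); the 25×22 cube at (6, 0.5) contributes its full rectangle (area 550.00 mm²); Combining (union): only the 25×22 cube at (6, 0.5) is present, so the union is just that shape — area = 550.00 mm²; (whole slice rotated 45° about Z — lengths, areas and connectivity unchanged). So its area = 550.00 mm². Layer 51 (z = 12.24): the cylinder: section is a regular 12-gon, circumradius r=6 (area = (12/2)·6.000²·sin(360°/12) = 108.00 mm²); the 25×22 cube at (6, 0.5) contributes its full rectangle (area 550.00 mm²); Taking the union: the 2 present regions are separate (no shared area or edge), so areas and boundary lengths simply add and each stays a separate island — area = 658.00 mm²; (whole slice rotated 45° about Z — lengths, areas and connectivity unchanged). So its area = 658.00 mm². Layer 51 is larger (658.00 vs 550.00 mm²).

layer 51 (z = 12.24 mm)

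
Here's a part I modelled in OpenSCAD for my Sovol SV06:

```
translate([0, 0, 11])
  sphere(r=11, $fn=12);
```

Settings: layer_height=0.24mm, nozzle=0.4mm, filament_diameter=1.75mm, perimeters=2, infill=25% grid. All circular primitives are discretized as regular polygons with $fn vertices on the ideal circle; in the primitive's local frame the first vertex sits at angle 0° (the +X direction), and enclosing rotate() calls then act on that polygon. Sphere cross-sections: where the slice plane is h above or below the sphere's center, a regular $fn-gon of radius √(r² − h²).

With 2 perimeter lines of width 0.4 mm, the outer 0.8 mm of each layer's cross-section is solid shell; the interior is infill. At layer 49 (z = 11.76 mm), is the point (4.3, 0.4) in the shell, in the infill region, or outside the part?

infill

At z = 11.76 mm: the r=11 sphere slices to a regular 12-gon of circumradius 10.974 (√(r²−h²) with h=0.76 from center). Overall, the cross-section is a single solid region. The nearest boundary edge runs (10.97, 0.00)→(9.50, 5.49); distance from the point to it = 6.34 mm. The point is inside the cross-section and 6.34 mm from the nearest boundary — more than the 0.8 mm shell width (2 × 0.4), so it's in the infill interior.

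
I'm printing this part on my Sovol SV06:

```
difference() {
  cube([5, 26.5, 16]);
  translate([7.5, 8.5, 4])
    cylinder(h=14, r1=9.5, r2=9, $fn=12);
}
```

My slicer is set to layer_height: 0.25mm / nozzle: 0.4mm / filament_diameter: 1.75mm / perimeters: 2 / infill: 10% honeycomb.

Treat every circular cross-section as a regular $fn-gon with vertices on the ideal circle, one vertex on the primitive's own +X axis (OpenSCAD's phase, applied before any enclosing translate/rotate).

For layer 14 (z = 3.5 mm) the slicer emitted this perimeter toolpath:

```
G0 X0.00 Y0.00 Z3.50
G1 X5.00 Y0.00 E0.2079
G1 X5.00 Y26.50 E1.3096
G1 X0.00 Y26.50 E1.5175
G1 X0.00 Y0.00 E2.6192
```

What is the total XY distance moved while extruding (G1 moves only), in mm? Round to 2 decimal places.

63.00 mm

Sum the Euclidean lengths of each G1 segment: total = 63.00 mm.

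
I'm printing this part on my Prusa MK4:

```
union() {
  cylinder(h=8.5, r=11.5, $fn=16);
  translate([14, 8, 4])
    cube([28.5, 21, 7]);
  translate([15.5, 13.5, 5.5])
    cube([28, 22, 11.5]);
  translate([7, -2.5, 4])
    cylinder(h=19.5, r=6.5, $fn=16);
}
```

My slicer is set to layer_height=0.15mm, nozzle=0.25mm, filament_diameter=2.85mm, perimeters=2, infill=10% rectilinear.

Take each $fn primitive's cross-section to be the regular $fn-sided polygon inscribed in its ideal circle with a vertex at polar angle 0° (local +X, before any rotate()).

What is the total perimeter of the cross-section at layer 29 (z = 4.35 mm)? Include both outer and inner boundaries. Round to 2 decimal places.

At z = 4.35 mm: the r=11.5 cylinder contributes a regular 16-gon of circumradius 11.5 (perimeter = 2·16·11.500·sin(180°/16) = 71.79 mm); the cube at (14, 8) (footprint 28.5×21) is included at this height (perimeter 99.00 mm); the cube at (15.5, 13.5) is not intersected at this z (z outside [5.5, 17]); the r=6.5 cylinder at (7, -2.5) gives a regular 16-gon of circumradius 6.5 (constant along its height) (perimeter = 2·16·6.500·sin(180°/16) = 40.58 mm); Merging all regions: the regions partially overlap (shared area 106.34 mm²), so the edge portions inside another operand are dropped and the merged outline is re-measured after clipping — boundary = 173.82 mm. Overall, the cross-section has 2 separate islands. Total boundary length (outer) = 173.82 mm.

173.82 mm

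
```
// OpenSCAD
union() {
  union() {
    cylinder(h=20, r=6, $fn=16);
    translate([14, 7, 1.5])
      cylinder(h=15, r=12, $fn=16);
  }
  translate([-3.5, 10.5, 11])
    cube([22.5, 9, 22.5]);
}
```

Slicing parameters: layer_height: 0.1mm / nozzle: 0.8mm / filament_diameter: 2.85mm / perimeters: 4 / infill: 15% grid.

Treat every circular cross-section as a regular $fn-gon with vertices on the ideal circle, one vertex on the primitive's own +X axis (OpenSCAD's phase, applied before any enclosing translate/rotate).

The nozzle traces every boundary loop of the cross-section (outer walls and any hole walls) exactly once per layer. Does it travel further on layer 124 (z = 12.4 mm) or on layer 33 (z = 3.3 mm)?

Layer 124 (z = 12.4): the r=6 cylinder gives a regular 16-gon of circumradius 6 (constant along its height) (perimeter = 2·16·6.000·sin(180°/16) = 37.46 mm); the cylinder at (14, 7): section is a regular 16-gon, circumradius r=12 (perimeter = 2·16·12.000·sin(180°/16) = 74.91 mm); Merging all regions: the regions partially overlap (shared area 11.17 mm²), so the edge portions inside another operand are dropped and the merged outline is re-measured after clipping — boundary = 95.63 mm; the 22.5×9 cube at (-3.5, 10.5) contributes its full rectangle (perimeter 63.00 mm); Taking the union: the regions partially overlap (shared area 109.41 mm²), so the edge portions inside another operand are dropped and the merged outline is re-measured after clipping — boundary = 114.68 mm. So its perimeter = 114.68 mm. Layer 33 (z = 3.3): the cylinder: section is a regular 16-gon, circumradius r=6 (perimeter = 2·16·6.000·sin(180°/16) = 37.46 mm); the r=12 cylinder at (14, 7) gives a regular 16-gon of circumradius 12 (constant along its height) (perimeter = 2·16·12.000·sin(180°/16) = 74.91 mm); Merging all regions: the regions partially overlap (shared area 11.17 mm²), so the edge portions inside another operand are dropped and the merged outline is re-measured after clipping — boundary = 95.63 mm; the cube at (-3.5, 10.5) does not reach this height (z outside [11, 33.5]); Merging all regions: only the result so far is present, so the union is just that shape — boundary = 95.63 mm. So its perimeter = 95.63 mm. Layer 124 is larger (114.68 vs 95.63 mm).

layer 124 (z = 12.4 mm)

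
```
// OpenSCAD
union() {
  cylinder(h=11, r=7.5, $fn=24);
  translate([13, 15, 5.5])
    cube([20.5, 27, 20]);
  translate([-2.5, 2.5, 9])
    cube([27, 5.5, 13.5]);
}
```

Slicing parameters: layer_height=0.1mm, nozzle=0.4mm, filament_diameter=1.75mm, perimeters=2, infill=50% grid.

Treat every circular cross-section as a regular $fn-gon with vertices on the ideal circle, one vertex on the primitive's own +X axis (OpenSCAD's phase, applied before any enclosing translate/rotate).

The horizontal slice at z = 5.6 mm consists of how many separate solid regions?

2

At z = 5.6 mm: the r=7.5 cylinder contributes a regular 24-gon of circumradius 7.5; the 20.5×27 cube at (13, 15) contributes its full rectangle; the cube at (-2.5, 2.5) does not reach this height (z outside [9, 22.5]); Combining (union): the 2 present regions are separate (no shared area or edge), so areas and boundary lengths simply add and each stays a separate island — 2 connected regions. The result has 2 disconnected regions.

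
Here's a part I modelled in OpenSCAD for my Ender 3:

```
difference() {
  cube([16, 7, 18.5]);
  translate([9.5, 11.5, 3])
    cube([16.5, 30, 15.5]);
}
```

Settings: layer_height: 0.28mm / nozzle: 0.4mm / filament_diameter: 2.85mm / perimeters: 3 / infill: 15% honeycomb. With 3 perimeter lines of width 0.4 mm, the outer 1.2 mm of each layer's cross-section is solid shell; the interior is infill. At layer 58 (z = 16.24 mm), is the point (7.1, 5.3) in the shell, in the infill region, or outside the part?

At z = 16.24 mm: the 16×7 cube contributes its full rectangle; the cube at (9.5, 11.5) is present — its section is the full 16.5×30 rectangle; After the difference (first − rest): starting from the 16×7 cube, the 16.5×30 cube at (9.5, 11.5) misses the remaining region (no effect) — 1 connected region. Overall, the cross-section is a single solid region. The nearest boundary edge runs (0.00, 7.00)→(16.00, 7.00); distance from the point to it = 1.70 mm. The point is inside the cross-section and 1.70 mm from the nearest boundary — more than the 1.2 mm shell width (3 × 0.4), so it's in the infill interior.

infill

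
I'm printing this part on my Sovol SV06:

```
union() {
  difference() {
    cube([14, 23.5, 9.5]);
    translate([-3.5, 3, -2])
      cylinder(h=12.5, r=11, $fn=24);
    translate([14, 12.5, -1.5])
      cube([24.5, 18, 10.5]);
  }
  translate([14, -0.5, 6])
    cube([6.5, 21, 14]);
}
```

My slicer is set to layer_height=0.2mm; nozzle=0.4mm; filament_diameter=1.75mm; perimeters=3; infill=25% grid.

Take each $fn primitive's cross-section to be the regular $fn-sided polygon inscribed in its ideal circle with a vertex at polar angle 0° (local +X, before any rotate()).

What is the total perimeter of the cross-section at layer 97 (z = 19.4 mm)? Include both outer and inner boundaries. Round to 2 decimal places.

At z = 19.4 mm: the cube does not reach this height (z outside [0, 9.5]); the cylinder at (-3.5, 3) is not intersected at this z (z outside [-2, 10.5]); the cube at (14, 12.5) is absent (z outside [-1.5, 9]); Taking the first minus the rest: the first operand is absent here, so nothing remains; the cube at (14, -0.5) (footprint 6.5×21) is included at this height (perimeter 55.00 mm); Taking the union: only the 6.5×21 cube at (14, -0.5) is present, so the union is just that shape — boundary = 55.00 mm. Overall, the cross-section is a single solid region. Total boundary length (outer) = 55.00 mm.

55.00 mm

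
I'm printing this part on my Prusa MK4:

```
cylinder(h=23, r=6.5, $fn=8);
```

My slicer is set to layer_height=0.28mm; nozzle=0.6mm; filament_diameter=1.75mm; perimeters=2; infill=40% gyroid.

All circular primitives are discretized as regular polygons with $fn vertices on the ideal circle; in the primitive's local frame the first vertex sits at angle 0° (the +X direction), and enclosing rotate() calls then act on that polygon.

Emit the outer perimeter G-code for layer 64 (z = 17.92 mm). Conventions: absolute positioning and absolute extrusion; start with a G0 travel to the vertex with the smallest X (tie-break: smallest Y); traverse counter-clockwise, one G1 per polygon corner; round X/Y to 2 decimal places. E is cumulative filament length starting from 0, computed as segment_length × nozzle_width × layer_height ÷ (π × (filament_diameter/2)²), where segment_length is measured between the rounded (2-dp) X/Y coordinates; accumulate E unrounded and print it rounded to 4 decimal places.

At z = 17.92 mm: the r=6.5 cylinder contributes a regular 8-gon of circumradius 6.5. The outline is a single polygon with 8 vertices. Extrusion per mm of travel: 0.6 × 0.28 / (π × 0.875²) = 0.069846. Accumulating E over each segment gives final E = 2.7810.

G0 X-6.50 Y0.00 Z17.92
G1 X-4.60 Y-4.60 E0.3476
G1 X0.00 Y-6.50 E0.6952
G1 X4.60 Y-4.60 E1.0429
G1 X6.50 Y0.00 E1.3905
G1 X4.60 Y4.60 E1.7381
G1 X0.00 Y6.50 E2.0857
G1 X-4.60 Y4.60 E2.4333
G1 X-6.50 Y0.00 E2.7810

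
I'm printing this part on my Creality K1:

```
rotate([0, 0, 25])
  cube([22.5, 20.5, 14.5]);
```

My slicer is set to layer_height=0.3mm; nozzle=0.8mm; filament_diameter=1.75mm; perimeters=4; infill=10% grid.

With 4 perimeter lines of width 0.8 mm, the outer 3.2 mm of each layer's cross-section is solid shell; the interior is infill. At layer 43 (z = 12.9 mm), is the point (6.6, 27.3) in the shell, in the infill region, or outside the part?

At z = 12.9 mm: the 22.5×20.5 cube contributes its full rectangle; (rotated 25° about Z; rotation is an isometry so areas/perimeters/island counts are preserved). Overall, the cross-section is a single solid region. Undo the 25° rotation: the query point maps to (17.519, 21.953) in the un-rotated model frame. The nearest boundary edge runs (22.50, 20.50)→(0.00, 20.50); distance from the point to it = 1.45 mm. The point is not inside any of the regions above, so it lies outside the cross-section (1.45 mm from the nearest boundary).

outside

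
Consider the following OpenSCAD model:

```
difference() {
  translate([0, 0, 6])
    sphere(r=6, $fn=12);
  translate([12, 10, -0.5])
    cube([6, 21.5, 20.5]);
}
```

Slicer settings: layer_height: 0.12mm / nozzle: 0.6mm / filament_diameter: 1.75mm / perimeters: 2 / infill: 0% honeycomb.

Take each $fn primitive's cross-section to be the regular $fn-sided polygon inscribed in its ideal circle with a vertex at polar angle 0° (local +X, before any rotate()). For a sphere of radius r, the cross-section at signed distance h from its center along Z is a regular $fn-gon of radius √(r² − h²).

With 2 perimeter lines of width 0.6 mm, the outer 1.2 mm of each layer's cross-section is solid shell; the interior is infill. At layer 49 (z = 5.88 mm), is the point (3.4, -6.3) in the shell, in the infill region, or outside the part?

At z = 5.88 mm: the r=6 sphere slices to a regular 12-gon of circumradius 5.999 (√(r²−h²) with h=0.12 from center); the cube at (12, 10) is present — its section is the full 6×21.5 rectangle; Taking the first minus the rest: starting from the r=6 sphere, the 6×21.5 cube at (12, 10) misses the remaining region (no effect) — 1 connected region. Overall, the cross-section is a single solid region. The nearest boundary edge runs (5.20, -3.00)→(3.00, -5.20); distance from the point to it = 1.18 mm. The point is not inside any of the regions above, so it lies outside the cross-section (1.18 mm from the nearest boundary).

outside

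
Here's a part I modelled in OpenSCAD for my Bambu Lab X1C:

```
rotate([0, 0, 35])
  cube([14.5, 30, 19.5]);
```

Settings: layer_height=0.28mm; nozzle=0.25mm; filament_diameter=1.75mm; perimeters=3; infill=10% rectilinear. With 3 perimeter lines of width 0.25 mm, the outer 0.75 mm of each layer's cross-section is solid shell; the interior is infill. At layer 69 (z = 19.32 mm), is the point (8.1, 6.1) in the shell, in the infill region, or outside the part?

At z = 19.32 mm: the 14.5×30 cube contributes its full rectangle; (rotated 35° about Z; rotation is an isometry so areas/perimeters/island counts are preserved). Overall, the cross-section is a single solid region. Undo the 35° rotation: the query point maps to (10.134, 0.351) in the un-rotated model frame. The nearest boundary edge runs (0.00, 0.00)→(14.50, 0.00); distance from the point to it = 0.35 mm. The point is inside the cross-section, 0.35 mm from the nearest boundary — within the 0.75 mm shell band (3 × 0.25).

shell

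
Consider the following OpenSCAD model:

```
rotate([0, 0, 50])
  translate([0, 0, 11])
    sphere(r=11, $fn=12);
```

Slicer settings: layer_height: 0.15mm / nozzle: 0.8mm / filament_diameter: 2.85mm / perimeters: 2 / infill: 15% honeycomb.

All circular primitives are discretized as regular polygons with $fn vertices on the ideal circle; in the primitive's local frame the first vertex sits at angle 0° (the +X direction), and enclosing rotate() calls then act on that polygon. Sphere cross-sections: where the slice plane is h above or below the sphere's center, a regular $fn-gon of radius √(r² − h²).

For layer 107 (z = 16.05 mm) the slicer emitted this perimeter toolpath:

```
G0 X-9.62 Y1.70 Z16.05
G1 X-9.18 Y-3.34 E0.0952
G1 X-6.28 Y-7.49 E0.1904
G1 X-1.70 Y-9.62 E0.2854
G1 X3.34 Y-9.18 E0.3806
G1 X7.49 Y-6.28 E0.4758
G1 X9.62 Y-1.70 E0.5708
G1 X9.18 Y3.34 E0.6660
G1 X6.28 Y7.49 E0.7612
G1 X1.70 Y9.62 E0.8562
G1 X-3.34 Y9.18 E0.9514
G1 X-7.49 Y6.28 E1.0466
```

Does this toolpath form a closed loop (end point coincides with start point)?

Start point (G0): (-9.62, 1.70). End point (last G1): the path does not return to the start — open.

no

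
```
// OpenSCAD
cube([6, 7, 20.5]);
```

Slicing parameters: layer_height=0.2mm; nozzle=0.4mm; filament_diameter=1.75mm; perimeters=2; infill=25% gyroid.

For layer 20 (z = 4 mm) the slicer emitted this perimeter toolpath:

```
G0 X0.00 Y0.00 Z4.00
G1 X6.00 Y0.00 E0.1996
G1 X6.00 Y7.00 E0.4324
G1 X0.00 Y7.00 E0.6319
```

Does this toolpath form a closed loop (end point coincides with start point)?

no

Start point (G0): (0.00, 0.00). End point (last G1): the path does not return to the start — open.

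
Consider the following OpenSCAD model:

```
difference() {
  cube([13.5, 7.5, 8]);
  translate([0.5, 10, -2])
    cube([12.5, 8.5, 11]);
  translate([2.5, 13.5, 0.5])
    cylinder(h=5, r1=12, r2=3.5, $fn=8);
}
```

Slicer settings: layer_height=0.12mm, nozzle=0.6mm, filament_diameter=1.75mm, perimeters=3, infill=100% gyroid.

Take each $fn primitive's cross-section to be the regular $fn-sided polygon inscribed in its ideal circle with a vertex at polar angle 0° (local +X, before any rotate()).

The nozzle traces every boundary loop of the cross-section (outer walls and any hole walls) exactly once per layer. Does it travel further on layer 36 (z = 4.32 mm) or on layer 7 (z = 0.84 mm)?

Layer 36 (z = 4.32): the cube is present — its section is the full 13.5×7.5 rectangle (perimeter 42.00 mm); the 12.5×8.5 cube at (0.5, 10) contributes its full rectangle (perimeter 42.00 mm); the cone at (2.5, 13.5): at t=0.764 of its height the radius interpolates to r₁+(r₂−r₁)t = 5.506, giving a regular 8-gon of that circumradius (perimeter = 2·8·5.506·sin(180°/8) = 33.71 mm); Taking the first minus the rest: starting from the 13.5×7.5 cube, the 12.5×8.5 cube at (0.5, 10) misses the remaining region (no effect); the cone at (2.5, 13.5) misses the remaining region (no effect) — boundary = 42.00 mm. So its perimeter = 42.00 mm. Layer 7 (z = 0.84): the 13.5×7.5 cube contributes its full rectangle (perimeter 42.00 mm); the 12.5×8.5 cube at (0.5, 10) contributes its full rectangle (perimeter 42.00 mm); the cone at (2.5, 13.5) contributes a regular 8-gon of circumradius 11.422 (interpolated between r1=12 and r2=3.5 at t=0.068) (perimeter = 2·8·11.422·sin(180°/8) = 69.94 mm); Taking the first minus the rest: starting from the 13.5×7.5 cube, the 12.5×8.5 cube at (0.5, 10) misses the remaining region (no effect); the cone at (2.5, 13.5) partially overlaps it — only the 43.44 mm² overlap (of its 369.00 mm²) is removed, clipping the outline — boundary = 39.87 mm. So its perimeter = 39.87 mm. Layer 36 is larger (42.00 vs 39.87 mm).

layer 36 (z = 4.32 mm)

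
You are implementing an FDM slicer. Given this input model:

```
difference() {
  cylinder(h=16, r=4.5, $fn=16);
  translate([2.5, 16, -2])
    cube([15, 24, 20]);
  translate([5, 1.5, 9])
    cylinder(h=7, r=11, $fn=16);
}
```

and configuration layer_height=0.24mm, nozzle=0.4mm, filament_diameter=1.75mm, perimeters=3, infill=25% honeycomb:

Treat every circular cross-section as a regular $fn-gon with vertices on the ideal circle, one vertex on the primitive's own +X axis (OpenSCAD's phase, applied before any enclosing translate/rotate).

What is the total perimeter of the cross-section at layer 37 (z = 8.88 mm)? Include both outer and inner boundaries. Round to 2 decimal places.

At z = 8.88 mm: the cylinder: section is a regular 16-gon, circumradius r=4.5 (perimeter = 2·16·4.500·sin(180°/16) = 28.09 mm); the cube at (2.5, 16) (footprint 15×24) is included at this height (perimeter 78.00 mm); the cylinder at (5, 1.5) is not intersected at this z (z outside [9, 16]); After the difference (first − rest): starting from the r=4.5 cylinder, the 15×24 cube at (2.5, 16) misses the remaining region (no effect) — boundary = 28.09 mm. Overall, the cross-section is a single solid region. Total boundary length (outer) = 28.09 mm.

28.09 mm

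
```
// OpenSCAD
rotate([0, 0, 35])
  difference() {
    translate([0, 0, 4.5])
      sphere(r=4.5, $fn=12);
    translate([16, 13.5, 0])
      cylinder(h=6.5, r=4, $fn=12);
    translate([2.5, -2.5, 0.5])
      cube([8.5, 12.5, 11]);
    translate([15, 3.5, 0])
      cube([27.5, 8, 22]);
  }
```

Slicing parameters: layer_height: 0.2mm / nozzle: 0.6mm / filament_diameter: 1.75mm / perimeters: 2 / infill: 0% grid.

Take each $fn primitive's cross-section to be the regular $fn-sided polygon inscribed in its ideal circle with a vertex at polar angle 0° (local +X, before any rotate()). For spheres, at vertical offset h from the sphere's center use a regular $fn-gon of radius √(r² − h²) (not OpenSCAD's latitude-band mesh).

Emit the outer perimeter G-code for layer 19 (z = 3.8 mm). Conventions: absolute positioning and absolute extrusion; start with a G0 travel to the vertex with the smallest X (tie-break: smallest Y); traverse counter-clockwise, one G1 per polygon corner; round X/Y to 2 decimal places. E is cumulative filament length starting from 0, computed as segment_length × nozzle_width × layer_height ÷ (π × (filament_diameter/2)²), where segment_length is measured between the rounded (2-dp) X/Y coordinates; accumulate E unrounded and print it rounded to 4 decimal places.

G0 X-4.43 Y-0.39 Z3.80
G1 X-3.64 Y-2.55 E0.1147
G1 X-1.88 Y-4.03 E0.2295
G1 X0.39 Y-4.43 E0.3445
G1 X2.55 Y-3.64 E0.4592
G1 X4.03 Y-1.88 E0.5739
G1 X4.36 Y0.00 E0.6692
G1 X3.48 Y-0.61 E0.7226
G1 X0.00 Y4.36 E1.0253
G1 X-0.39 Y4.43 E1.0450
G1 X-2.55 Y3.64 E1.1598
G1 X-4.03 Y1.88 E1.2745
G1 X-4.43 Y-0.39 E1.3895

At z = 3.8 mm: the r=4.5 sphere slices to a regular 12-gon of circumradius 4.445 (√(r²−h²) with h=0.7 from center); the r=4 cylinder at (16, 13.5) gives a regular 12-gon of circumradius 4 (constant along its height); the cube at (2.5, -2.5) (footprint 8.5×12.5) is included at this height; the 27.5×8 cube at (15, 3.5) contributes its full rectangle; After the difference (first − rest): starting from the r=4.5 sphere, the r=4 cylinder at (16, 13.5) misses the remaining region (no effect); the 8.5×12.5 cube at (2.5, -2.5) partially overlaps it — only the 8.57 mm² overlap (of its 106.25 mm²) is removed, clipping the outline; the 27.5×8 cube at (15, 3.5) misses the remaining region (no effect) — 1 connected region; (whole slice rotated 35° about Z — lengths, areas and connectivity unchanged). The outline is a single polygon with 12 vertices. Extrusion per mm of travel: 0.6 × 0.2 / (π × 0.875²) = 0.049890. Accumulating E over each segment gives final E = 1.3895.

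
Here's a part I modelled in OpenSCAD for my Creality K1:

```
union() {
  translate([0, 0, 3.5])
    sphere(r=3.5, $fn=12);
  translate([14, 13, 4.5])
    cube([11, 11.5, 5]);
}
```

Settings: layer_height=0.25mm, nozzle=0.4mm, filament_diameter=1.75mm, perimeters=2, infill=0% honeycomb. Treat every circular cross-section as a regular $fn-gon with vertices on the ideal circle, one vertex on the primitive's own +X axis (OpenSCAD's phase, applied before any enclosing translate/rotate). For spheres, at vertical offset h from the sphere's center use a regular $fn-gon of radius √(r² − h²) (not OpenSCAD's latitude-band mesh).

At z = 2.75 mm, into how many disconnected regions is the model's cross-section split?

1

At z = 2.75 mm: the sphere: section is a regular 12-gon, circumradius = √(r²−h²) = √(3.5²−0.75²) = 3.419; the cube at (14, 13) is not intersected at this z (z outside [4.5, 9.5]); Taking the union: only the r=3.5 sphere is present, so the union is just that shape — 1 connected region. The result has 1 disconnected region.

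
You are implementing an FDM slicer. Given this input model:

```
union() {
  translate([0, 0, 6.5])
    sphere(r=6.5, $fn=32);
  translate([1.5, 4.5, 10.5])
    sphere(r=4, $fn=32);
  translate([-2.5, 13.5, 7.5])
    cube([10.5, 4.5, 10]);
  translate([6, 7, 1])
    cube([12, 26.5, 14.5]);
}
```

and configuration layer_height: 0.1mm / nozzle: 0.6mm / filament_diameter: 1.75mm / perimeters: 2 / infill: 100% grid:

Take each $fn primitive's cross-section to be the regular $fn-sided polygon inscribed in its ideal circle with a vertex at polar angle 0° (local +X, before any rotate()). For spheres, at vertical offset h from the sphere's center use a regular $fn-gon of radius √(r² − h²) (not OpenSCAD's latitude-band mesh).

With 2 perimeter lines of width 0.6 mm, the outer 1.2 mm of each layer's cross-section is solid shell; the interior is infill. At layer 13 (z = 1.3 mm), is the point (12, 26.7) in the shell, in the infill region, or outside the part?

At z = 1.3 mm: the r=6.5 sphere contributes a regular 32-gon of circumradius √(6.5²−5.2²) = 3.900; the sphere at (1.5, 4.5) does not reach this height (|z−center|=9.200 > r=4); the cube at (-2.5, 13.5) does not reach this height (z outside [7.5, 17.5]); the 12×26.5 cube at (6, 7) contributes its full rectangle; Merging all regions: the 2 present regions are separate (no shared area or edge), so areas and boundary lengths simply add and each stays a separate island — 2 connected regions. Overall, the cross-section has 2 separate islands. The nearest boundary edge runs (18.00, 33.50)→(18.00, 7.00); distance from the point to it = 6.00 mm. (Shell/infill is judged within the island containing the point — the largest one.) The point is inside the cross-section and 6.00 mm from the nearest boundary — more than the 1.2 mm shell width (2 × 0.6), so it's in the infill interior.

infill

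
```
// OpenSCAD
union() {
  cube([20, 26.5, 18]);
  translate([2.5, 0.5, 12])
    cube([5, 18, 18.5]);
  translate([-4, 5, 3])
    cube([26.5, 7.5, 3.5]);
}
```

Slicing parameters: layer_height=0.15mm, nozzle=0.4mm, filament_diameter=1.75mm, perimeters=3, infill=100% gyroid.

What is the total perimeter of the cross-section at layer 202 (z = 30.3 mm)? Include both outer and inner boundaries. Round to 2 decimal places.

46.00 mm

At z = 30.3 mm: the cube is absent (z outside [0, 18]); the cube at (2.5, 0.5) (footprint 5×18) is included at this height (perimeter 46.00 mm); the cube at (-4, 5) is absent (z outside [3, 6.5]); Combining (union): only the 5×18 cube at (2.5, 0.5) is present, so the union is just that shape — boundary = 46.00 mm. Overall, the cross-section is a single solid region. Total boundary length (outer) = 46.00 mm.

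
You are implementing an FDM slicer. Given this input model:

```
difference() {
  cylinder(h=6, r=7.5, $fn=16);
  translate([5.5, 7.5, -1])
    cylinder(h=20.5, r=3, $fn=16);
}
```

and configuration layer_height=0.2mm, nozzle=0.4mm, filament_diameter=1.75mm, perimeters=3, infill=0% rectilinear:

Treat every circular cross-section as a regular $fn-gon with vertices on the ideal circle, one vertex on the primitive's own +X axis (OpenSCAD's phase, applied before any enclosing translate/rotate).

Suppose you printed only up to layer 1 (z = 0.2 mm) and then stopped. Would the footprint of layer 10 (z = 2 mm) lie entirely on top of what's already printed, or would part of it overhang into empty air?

entirely on top

Compare the two slices. At z = 0.2: the r=7.5 cylinder gives a regular 16-gon of circumradius 7.5 (constant along its height) (area = (16/2)·7.500²·sin(360°/16) = 172.21 mm²); the r=3 cylinder at (5.5, 7.5) contributes a regular 16-gon of circumradius 3 (area = (16/2)·3.000²·sin(360°/16) = 27.55 mm²); After the difference (first − rest): starting from the r=7.5 cylinder (172.21 mm²), the r=3 cylinder at (5.5, 7.5) partially overlaps it — only the 2.96 mm² overlap (of its 27.55 mm²) is removed, clipping the outline — area = 169.24 mm². At z = 2: the r=7.5 cylinder gives a regular 16-gon of circumradius 7.5 (constant along its height) (area = (16/2)·7.500²·sin(360°/16) = 172.21 mm²); the r=3 cylinder at (5.5, 7.5) gives a regular 16-gon of circumradius 3 (constant along its height) (area = (16/2)·3.000²·sin(360°/16) = 27.55 mm²); After the difference (first − rest): starting from the r=7.5 cylinder (172.21 mm²), the r=3 cylinder at (5.5, 7.5) partially overlaps it — only the 2.96 mm² overlap (of its 27.55 mm²) is removed, clipping the outline — area = 169.24 mm². Checking containment: the cross-section at z = 2 is a subset of the cross-section at z = 0.2.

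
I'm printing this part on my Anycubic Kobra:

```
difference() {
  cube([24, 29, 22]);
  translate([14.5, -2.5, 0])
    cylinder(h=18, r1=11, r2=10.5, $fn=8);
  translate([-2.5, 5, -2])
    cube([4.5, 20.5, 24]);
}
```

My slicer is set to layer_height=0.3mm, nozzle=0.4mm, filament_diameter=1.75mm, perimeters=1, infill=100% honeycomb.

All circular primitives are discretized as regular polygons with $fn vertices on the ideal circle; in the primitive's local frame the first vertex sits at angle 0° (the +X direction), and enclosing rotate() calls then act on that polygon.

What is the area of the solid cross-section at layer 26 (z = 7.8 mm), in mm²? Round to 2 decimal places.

541.96 mm²

At z = 7.8 mm: the cube is present — its section is the full 24×29 rectangle (area 696.00 mm²); the cone at (14.5, -2.5) contributes a regular 8-gon of circumradius 10.783 (interpolated between r1=11 and r2=10.5 at t=0.433) (area = (8/2)·10.783²·sin(360°/8) = 328.89 mm²); the cube at (-2.5, 5) is present — its section is the full 4.5×20.5 rectangle (area 92.25 mm²); After the difference (first − rest): starting from the 24×29 cube (696.00 mm²), the cone at (14.5, -2.5) partially overlaps it — only the 113.04 mm² overlap (of its 328.89 mm²) is removed, clipping the outline; the 4.5×20.5 cube at (-2.5, 5) partially overlaps it — only the 41.00 mm² overlap (of its 92.25 mm²) is removed, clipping the outline — area = 541.96 mm². Overall, the cross-section is a single solid region. Net area = 541.96 mm².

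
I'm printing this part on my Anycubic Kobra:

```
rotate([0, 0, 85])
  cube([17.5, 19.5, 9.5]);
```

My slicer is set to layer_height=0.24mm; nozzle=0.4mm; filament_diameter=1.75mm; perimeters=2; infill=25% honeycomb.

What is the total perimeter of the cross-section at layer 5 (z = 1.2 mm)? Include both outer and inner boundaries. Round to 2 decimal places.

At z = 1.2 mm: the 17.5×19.5 cube contributes its full rectangle (perimeter 74.00 mm); (rotated 85° about Z; rotation is an isometry so areas/perimeters/island counts are preserved). Overall, the cross-section is a single solid region. Total boundary length (outer) = 74.00 mm.

74.00 mm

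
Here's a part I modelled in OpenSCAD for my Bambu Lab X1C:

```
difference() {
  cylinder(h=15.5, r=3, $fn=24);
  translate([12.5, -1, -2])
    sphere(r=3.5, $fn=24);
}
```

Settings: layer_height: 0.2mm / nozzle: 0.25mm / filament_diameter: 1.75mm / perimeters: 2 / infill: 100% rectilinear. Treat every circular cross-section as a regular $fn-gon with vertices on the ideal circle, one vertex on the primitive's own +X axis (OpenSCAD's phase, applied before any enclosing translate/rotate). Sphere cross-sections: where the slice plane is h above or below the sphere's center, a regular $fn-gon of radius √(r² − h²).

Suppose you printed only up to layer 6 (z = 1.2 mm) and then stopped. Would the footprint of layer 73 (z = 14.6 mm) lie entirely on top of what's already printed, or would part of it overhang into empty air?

Compare the two slices. At z = 1.2: the r=3 cylinder contributes a regular 24-gon of circumradius 3 (area = (24/2)·3.000²·sin(360°/24) = 27.95 mm²); the sphere at (12.5, -1): section is a regular 24-gon, circumradius = √(r²−h²) = √(3.5²−3.2²) = 1.418 (area = (24/2)·1.418²·sin(360°/24) = 6.24 mm²); After the difference (first − rest): starting from the r=3 cylinder (27.95 mm²), the r=3.5 sphere at (12.5, -1) misses the remaining region (no effect) — area = 27.95 mm². At z = 14.6: the cylinder: section is a regular 24-gon, circumradius r=3 (area = (24/2)·3.000²·sin(360°/24) = 27.95 mm²); the sphere at (12.5, -1) does not reach this height (|z−center|=16.600 > r=3.5); Taking the first minus the rest: none of the subtracted shapes is present at this height, so the r=3 cylinder is unchanged — area = 27.95 mm². Checking containment: the cross-section at z = 14.6 is a subset of the cross-section at z = 1.2.

entirely on top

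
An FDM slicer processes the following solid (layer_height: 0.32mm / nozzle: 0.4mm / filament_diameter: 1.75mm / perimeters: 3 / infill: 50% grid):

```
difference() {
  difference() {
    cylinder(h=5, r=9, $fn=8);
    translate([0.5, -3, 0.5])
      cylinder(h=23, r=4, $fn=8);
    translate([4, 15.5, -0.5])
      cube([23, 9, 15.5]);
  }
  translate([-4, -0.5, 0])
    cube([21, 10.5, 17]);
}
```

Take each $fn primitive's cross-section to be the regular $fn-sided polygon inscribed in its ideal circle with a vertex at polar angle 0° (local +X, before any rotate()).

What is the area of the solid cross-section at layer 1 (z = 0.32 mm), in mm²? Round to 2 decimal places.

132.69 mm²

At z = 0.32 mm: the cylinder: section is a regular 8-gon, circumradius r=9 (area = (8/2)·9.000²·sin(360°/8) = 229.10 mm²); the cylinder at (0.5, -3) is absent (z outside [0.5, 23.5]); the cube at (4, 15.5) is present — its section is the full 23×9 rectangle (area 207.00 mm²); Subtracting the remaining from the first: starting from the r=9 cylinder (229.10 mm²), the 23×9 cube at (4, 15.5) misses the remaining region (no effect) — area = 229.10 mm²; the 21×10.5 cube at (-4, -0.5) contributes its full rectangle (area 220.50 mm²); Taking the first minus the rest: starting from that combined region (229.10 mm²), the 21×10.5 cube at (-4, -0.5) partially overlaps it — only the 96.41 mm² overlap (of its 220.50 mm²) is removed, clipping the outline — area = 132.69 mm². Overall, the cross-section is a single solid region. Net area = 132.69 mm².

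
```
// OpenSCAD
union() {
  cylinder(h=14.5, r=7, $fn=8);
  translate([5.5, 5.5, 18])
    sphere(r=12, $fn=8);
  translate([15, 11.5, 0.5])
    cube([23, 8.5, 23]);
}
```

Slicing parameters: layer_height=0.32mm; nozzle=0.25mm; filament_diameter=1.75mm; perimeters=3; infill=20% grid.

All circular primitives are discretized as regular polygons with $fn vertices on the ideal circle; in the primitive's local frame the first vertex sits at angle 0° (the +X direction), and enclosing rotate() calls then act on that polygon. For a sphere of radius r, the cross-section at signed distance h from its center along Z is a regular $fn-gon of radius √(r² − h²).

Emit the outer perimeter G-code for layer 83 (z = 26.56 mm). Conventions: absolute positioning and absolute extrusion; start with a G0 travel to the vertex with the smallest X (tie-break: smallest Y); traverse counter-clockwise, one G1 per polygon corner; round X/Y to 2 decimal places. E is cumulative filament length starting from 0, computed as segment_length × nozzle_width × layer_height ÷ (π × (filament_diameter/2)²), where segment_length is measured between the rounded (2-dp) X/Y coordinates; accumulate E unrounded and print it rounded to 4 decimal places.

G0 X-2.91 Y5.50 Z26.56
G1 X-0.45 Y-0.45 E0.2141
G1 X5.50 Y-2.91 E0.4283
G1 X11.45 Y-0.45 E0.6424
G1 X13.91 Y5.50 E0.8566
G1 X11.45 Y11.45 E1.0707
G1 X5.50 Y13.91 E1.2849
G1 X-0.45 Y11.45 E1.4990
G1 X-2.91 Y5.50 E1.7132

At z = 26.56 mm: the cylinder does not reach this height (z outside [0, 14.5]); the sphere at (5.5, 5.5): section is a regular 8-gon, circumradius = √(r²−h²) = √(12²−8.56²) = 8.410; the cube at (15, 11.5) is not intersected at this z (z outside [0.5, 23.5]); Merging all regions: only the r=12 sphere at (5.5, 5.5) is present, so the union is just that shape — 1 connected region. The outline is a single polygon with 8 vertices. Extrusion per mm of travel: 0.25 × 0.32 / (π × 0.875²) = 0.033260. Accumulating E over each segment gives final E = 1.7132.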